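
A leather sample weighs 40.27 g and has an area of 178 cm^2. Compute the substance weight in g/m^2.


Substance weight = mass / area x 10000
SW = 40.27 / 178 x 10000
SW = 2262.4 g/m^2


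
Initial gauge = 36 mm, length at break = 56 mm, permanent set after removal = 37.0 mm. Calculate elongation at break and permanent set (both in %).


Elongation at break = 55.6%
Permanent set = 2.8%

Elongation at break = (56 - 36) / 36 x 100 = 55.6%
Permanent set = (37.0 - 36) / 36 x 100 = 2.8%


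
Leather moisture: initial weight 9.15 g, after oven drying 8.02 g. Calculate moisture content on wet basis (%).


12.3%


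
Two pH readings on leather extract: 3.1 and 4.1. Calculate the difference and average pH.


Difference = |3.1 - 4.1| = 1.0
Average = (3.1 + 4.1) / 2 = 3.60


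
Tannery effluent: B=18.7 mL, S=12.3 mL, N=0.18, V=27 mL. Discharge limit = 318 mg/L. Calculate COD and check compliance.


COD = 341.3 mg/L
Compliant: No


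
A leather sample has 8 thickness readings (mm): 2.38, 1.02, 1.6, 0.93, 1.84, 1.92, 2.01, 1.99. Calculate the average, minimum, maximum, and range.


Average = 1.71 mm
Min = 0.93 mm
Max = 2.38 mm
Range = 1.45 mm


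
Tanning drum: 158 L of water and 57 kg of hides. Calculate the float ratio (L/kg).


Float ratio = water / hide weight
Ratio = 158 / 57 = 2.8


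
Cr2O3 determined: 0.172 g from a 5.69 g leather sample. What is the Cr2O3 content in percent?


Cr2O3% = 0.172 / 5.69 x 100
Cr2O3% = 3.02%


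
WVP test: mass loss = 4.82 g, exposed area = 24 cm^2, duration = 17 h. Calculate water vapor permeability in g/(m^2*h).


WVP = mass_loss / (area x time) x 10000
WVP = 4.82 / (24 x 17) x 10000
WVP = 4.82 / 408 x 10000 = 118.14 g/(m^2*h)


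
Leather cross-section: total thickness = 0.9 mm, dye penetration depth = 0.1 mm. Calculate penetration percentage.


Penetration% = 0.1 / 0.9 x 100
Penetration = 11.1%


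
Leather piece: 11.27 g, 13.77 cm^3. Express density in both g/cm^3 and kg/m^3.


0.818 g/cm^3
818 kg/m^3

Density = 11.27 / 13.77 = 0.818 g/cm^3
Convert: 0.818 x 1000 = 818 kg/m^3


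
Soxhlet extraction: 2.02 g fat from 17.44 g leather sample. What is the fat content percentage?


Fat content = 2.02 / 17.44 x 100
Fat = 11.6%


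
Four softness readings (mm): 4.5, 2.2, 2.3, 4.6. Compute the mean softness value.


3.40 mm


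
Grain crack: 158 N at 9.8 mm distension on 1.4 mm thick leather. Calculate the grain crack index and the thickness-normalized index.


Crack index = 16.1 N/mm
Normalized index = 11.5 N/mm per mm

Crack index = 158 / 9.8 = 16.1 N/mm
Normalized = 16.1 / 1.4 = 11.5 N/mm per mm


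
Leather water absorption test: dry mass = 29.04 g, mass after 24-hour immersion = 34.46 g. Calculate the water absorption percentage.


18.7%

Water absorbed = 34.46 - 29.04 = 5.42 g
WA% = 5.42 / 29.04 x 100 = 18.7%


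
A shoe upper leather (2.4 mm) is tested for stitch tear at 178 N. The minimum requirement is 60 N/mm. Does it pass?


STS = 74.2 N/mm
Passes: Yes

STS = 178 / 2.4 = 74.2 N/mm
Minimum required: 60 N/mm
Passes: Yes


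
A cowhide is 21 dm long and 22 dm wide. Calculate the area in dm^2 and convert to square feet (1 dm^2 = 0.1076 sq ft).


462 dm^2
49.71 sq ft


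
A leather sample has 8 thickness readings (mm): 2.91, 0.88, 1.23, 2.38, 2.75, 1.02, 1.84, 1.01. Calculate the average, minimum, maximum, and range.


Average = 1.75 mm
Min = 0.88 mm
Max = 2.91 mm
Range = 2.03 mm


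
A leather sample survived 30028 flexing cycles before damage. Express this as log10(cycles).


4.48


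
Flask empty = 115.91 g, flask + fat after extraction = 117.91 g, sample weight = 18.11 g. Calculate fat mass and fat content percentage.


Fat mass = 2.00 g
Fat content = 11.0%


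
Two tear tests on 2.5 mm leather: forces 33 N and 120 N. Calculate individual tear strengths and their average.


Tear 1 = 33 / 2.5 = 13.2 N/mm
Tear 2 = 120 / 2.5 = 48.0 N/mm
Average = (13.2 + 48.0) / 2 = 30.6 N/mm


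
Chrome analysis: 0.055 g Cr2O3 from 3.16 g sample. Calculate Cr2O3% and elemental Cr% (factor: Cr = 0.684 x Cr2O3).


Cr2O3% = 0.055 / 3.16 x 100 = 1.74%
Cr% = 1.74 x 0.684 = 1.19%


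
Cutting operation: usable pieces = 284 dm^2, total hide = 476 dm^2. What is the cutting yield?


59.7%


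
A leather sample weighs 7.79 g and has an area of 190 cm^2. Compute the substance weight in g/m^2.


Substance weight = mass / area x 10000
SW = 7.79 / 190 x 10000
SW = 410.0 g/m^2


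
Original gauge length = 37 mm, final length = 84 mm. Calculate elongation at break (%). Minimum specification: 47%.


Extension = 84 - 37 = 47 mm
Elongation = 47 / 37 x 100 = 127.0%
Minimum required: 47%
Meets specification: Yes


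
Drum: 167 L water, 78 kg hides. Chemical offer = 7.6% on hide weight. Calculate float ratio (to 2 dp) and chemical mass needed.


Float ratio = 2.14
Chemical needed = 5.928 kg


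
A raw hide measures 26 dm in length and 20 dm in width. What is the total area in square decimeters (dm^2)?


520 dm^2

Area = length x width
Area = 26 x 20 = 520 dm^2


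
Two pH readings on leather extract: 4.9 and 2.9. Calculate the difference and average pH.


Difference = |4.9 - 2.9| = 2.0
Average = (4.9 + 2.9) / 2 = 3.90


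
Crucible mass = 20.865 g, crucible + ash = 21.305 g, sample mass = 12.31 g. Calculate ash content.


Ash mass = 0.440 g
Ash content = 3.57%

Ash mass = 21.305 - 20.865 = 0.440 g
Ash% = 0.440 / 12.31 x 100 = 3.57%


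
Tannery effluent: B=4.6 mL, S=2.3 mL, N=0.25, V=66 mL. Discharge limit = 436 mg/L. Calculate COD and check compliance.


COD = 69.7 mg/L
Compliant: Yes

COD = (4.6 - 2.3) x 0.25 x 8000 / 66 = 69.7 mg/L
Limit: 436 mg/L
Compliant: Yes


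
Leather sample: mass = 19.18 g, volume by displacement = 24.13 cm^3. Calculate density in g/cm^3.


0.795 g/cm^3


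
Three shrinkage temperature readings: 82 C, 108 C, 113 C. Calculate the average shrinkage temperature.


101.0 C


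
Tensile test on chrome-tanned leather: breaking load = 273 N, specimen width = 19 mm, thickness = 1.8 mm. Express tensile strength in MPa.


Cross-section = 19 x 1.8 = 34.2 mm^2
TS = 273 / 34.2 = 7.98 MPa
(1 N/mm^2 = 1 MPa)


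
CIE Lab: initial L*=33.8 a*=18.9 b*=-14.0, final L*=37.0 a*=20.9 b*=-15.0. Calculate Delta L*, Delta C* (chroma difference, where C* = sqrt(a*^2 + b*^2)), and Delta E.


Delta L* = 37.0 - 33.8 = 3.2
C1* = sqrt((18.9)^2 + (-14.0)^2) = 23.520
C2* = sqrt((20.9)^2 + (-15.0)^2) = 25.726
Delta C* = 25.726 - 23.520 = 2.21
Delta E = sqrt((3.2)^2 + (2.0)^2 + (-1.0)^2) = 3.90


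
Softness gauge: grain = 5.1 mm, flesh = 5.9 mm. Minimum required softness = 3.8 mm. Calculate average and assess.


Average = (5.1 + 5.9) / 2 = 5.50 mm
Minimum = 3.8 mm
Meets requirement: Yes


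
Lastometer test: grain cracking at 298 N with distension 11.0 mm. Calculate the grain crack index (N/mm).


27.1 N/mm


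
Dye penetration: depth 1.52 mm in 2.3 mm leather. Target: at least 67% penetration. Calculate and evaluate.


Penetration = 1.52 / 2.3 x 100 = 66.1%
Target: 67%
Meets target: No


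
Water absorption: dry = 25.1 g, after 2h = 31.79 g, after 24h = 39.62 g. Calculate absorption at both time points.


WA (2h) = (31.79 - 25.1) / 25.1 x 100 = 26.7%
WA (24h) = (39.62 - 25.1) / 25.1 x 100 = 57.8%


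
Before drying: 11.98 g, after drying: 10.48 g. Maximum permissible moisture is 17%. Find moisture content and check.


MC = (11.98 - 10.48) / 11.98 x 100 = 12.5%
Maximum: 17%
Acceptable: Yes


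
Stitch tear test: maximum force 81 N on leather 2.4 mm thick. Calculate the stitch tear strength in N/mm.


33.8 N/mm


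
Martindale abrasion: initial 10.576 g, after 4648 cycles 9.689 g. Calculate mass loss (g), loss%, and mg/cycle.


Loss = 10.576 - 9.689 = 0.887 g
Loss% = 0.887 / 10.576 x 100 = 8.39%
Rate = 0.887 / 4648 x 1000 = 0.191 mg/cycle


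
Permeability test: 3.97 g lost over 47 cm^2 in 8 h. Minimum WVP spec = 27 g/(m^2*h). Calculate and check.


WVP = 105.59 g/(m^2*h)
Meets specification: Yes


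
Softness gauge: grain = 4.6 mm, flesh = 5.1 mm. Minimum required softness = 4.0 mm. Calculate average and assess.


Average = (4.6 + 5.1) / 2 = 4.85 mm
Minimum = 4.0 mm
Meets requirement: Yes


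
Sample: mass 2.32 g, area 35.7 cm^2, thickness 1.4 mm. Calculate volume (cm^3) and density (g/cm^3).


Volume = 4.998 cm^3
Density = 0.464 g/cm^3

Thickness in cm = 1.4 / 10 = 0.14 cm
Volume = 35.7 x 0.14 = 4.998 cm^3
Density = 2.32 / 4.998 = 0.464 g/cm^3


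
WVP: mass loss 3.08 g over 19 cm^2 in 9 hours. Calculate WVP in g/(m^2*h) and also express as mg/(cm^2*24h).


WVP = 180.12 g/(m^2*h)
Daily rate = 432.28 mg/(cm^2*24h)

WVP = 3.08 / (19 x 9) x 10000 = 180.12 g/(m^2*h)
Mass loss in mg = 3.08 x 1000 = 3080 mg
Per cm^2 per 24h in mg: 3080 x 24 / (19 x 9) = 73920 / 171 = 432.28 mg/(cm^2*24h)


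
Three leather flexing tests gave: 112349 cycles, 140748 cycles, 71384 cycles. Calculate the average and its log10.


Average = (112349 + 140748 + 71384) / 3 = 108160 cycles
log10(108160) = 5.03


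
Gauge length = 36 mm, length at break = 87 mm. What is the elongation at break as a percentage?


Extension = 87 - 36 = 51 mm
Elongation = 51 / 36 x 100 = 141.7%


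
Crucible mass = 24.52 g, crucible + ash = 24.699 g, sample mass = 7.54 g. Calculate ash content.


Ash mass = 0.179 g
Ash content = 2.37%


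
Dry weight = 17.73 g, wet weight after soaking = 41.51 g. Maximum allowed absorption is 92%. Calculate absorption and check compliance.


Absorption = 134.1%
Compliant: No

WA = (41.51 - 17.73) / 17.73 x 100 = 134.1%
Maximum allowed: 92%
Compliant: No


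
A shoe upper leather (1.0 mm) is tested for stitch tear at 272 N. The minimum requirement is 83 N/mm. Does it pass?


STS = 272.0 N/mm
Passes: Yes


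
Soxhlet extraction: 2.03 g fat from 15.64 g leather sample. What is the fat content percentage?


Fat content = 2.03 / 15.64 x 100
Fat = 13.0%


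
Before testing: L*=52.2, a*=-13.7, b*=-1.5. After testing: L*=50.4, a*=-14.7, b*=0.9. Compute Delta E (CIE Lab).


Delta E = 3.16

dL = 50.4 - 52.2 = -1.8
da = -14.7 - (-13.7) = -1.0
db = 0.9 - (-1.5) = 2.4
dE = sqrt((-1.8)^2 + (-1.0)^2 + (2.4)^2) = 3.16


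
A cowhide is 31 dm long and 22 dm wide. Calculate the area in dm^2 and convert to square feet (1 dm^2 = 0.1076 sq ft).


Area = 31 x 22 = 682 dm^2
Conversion: 682 x 0.1076 = 73.38 sq ft


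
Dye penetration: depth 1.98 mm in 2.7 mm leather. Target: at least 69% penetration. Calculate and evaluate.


Penetration = 1.98 / 2.7 x 100 = 73.3%
Target: 69%
Meets target: Yes


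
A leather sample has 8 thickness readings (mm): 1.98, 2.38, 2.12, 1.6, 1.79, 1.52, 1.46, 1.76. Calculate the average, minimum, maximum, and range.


Sum = 14.61
Average = 14.61 / 8 = 1.83 mm
Minimum = 1.46 mm
Maximum = 2.38 mm
Range = 2.38 - 1.46 = 0.92 mm


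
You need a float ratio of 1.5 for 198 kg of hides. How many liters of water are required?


Water = hide weight x target ratio
Water = 198 x 1.5 = 297.0 L


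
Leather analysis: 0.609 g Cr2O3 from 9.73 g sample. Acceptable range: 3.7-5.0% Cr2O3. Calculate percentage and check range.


Cr2O3% = 0.609 / 9.73 x 100 = 6.26%
Acceptable range: 3.7 to 5.0%
Within range: No


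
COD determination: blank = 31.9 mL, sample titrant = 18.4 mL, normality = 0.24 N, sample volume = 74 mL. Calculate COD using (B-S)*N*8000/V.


COD = (31.9 - 18.4) x 0.24 x 8000 / 74
COD = 13.5 x 0.24 x 8000 / 74
COD = 350.3 mg/L


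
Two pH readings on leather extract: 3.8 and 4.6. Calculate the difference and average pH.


Difference = |3.8 - 4.6| = 0.8
Average = (3.8 + 4.6) / 2 = 4.20


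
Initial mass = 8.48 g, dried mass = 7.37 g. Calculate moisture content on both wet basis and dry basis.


Moisture lost = 8.48 - 7.37 = 1.11 g
Wet basis MC = 1.11 / 8.48 x 100 = 13.1%
Dry basis MC = 1.11 / 7.37 x 100 = 15.1%


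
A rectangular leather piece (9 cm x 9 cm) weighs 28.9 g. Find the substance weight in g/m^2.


Area = 9 x 9 = 81 cm^2
SW = 28.9 / 81 x 10000 = 3567.9 g/m^2


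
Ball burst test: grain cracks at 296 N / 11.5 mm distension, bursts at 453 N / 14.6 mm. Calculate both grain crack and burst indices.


Crack index = 25.7 N/mm
Burst index = 31.0 N/mm

Crack index = 296 / 11.5 = 25.7 N/mm
Burst index = 453 / 14.6 = 31.0 N/mm


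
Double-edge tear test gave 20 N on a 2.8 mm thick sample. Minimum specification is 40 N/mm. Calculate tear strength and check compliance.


Tear strength = 7.1 N/mm
Compliant: No


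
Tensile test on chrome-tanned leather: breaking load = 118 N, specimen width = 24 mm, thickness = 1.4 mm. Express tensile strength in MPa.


Cross-section = 24 x 1.4 = 33.6 mm^2
TS = 118 / 33.6 = 3.51 MPa
(1 N/mm^2 = 1 MPa)


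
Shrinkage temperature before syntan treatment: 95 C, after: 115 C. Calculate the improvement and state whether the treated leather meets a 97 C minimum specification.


Improvement = 20 C
Meets 97 C spec: Yes

Improvement = 115 - 95 = 20 C
Spec check: 115 C >= 97 C? Yes


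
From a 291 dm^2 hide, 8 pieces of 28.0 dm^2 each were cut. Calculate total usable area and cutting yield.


Total usable = 8 x 28.0 = 224.0 dm^2
Yield = 224.0 / 291 x 100 = 77.0%


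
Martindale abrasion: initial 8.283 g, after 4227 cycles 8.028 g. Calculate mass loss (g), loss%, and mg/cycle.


Mass loss = 0.255 g
Loss = 3.08%
Rate = 0.060 mg/cycle


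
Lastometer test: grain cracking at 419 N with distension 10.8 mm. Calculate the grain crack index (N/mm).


Grain crack index = force / distension
Index = 419 / 10.8 = 38.8 N/mm


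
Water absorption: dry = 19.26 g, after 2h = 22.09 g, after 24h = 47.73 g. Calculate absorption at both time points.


2h absorption = 14.7%
24h absorption = 147.8%

WA (2h) = (22.09 - 19.26) / 19.26 x 100 = 14.7%
WA (24h) = (47.73 - 19.26) / 19.26 x 100 = 147.8%


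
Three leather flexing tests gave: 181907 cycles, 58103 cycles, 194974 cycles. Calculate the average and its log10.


Average = 144995 cycles
log10 = 5.16

Average = (181907 + 58103 + 194974) / 3 = 144995 cycles
log10(144995) = 5.16


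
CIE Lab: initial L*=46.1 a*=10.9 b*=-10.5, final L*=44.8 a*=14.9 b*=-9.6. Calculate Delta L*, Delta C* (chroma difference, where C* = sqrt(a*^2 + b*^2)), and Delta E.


Delta L* = -1.3
Delta C* = 2.59
Delta E = 4.30


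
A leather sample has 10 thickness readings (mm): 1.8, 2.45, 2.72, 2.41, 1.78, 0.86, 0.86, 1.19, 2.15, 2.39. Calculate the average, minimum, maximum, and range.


Sum = 18.61
Average = 18.61 / 10 = 1.86 mm
Minimum = 0.86 mm
Maximum = 2.72 mm
Range = 2.72 - 0.86 = 1.86 mm


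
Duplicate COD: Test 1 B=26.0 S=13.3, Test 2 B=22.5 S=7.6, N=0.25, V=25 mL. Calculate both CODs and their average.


COD1 = (26.0 - 13.3) x 0.25 x 8000 / 25 = 1016.0 mg/L
COD2 = (22.5 - 7.6) x 0.25 x 8000 / 25 = 1192.0 mg/L
Average = (1016.0 + 1192.0) / 2 = 1104.0 mg/L


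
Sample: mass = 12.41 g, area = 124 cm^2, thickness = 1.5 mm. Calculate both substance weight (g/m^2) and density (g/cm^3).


Substance weight = 1000.8 g/m^2
Density = 0.667 g/cm^3

SW = 12.41 / 124 x 10000 = 1000.8 g/m^2
Volume = 124 x 1.5 / 10 = 18.60 cm^3
Density = 12.41 / 18.60 = 0.667 g/cm^3


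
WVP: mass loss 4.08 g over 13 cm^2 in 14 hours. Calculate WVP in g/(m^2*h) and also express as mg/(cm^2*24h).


WVP = 224.18 g/(m^2*h)
Daily rate = 538.02 mg/(cm^2*24h)


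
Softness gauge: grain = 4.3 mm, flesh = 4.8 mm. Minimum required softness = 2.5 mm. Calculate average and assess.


Average softness = 4.55 mm
Meets requirement: Yes


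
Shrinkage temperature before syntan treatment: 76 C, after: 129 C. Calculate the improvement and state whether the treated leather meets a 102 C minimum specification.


Improvement = 53 C
Meets 102 C spec: Yes


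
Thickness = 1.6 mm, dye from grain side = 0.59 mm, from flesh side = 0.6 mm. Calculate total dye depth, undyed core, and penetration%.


Total dyed = 1.19 mm
Undyed core = 0.41 mm
Penetration = 74.4%

Total dyed = 0.59 + 0.6 = 1.19 mm
Undyed core = 1.6 - 1.19 = 0.41 mm
Penetration = 1.19 / 1.6 x 100 = 74.4%


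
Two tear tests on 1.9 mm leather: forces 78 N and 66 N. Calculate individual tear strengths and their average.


Tear 1 = 41.1 N/mm
Tear 2 = 34.7 N/mm
Average = 37.9 N/mm


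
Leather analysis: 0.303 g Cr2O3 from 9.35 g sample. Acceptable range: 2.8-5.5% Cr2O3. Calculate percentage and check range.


Cr2O3% = 0.303 / 9.35 x 100 = 3.24%
Acceptable range: 2.8 to 5.5%
Within range: Yes


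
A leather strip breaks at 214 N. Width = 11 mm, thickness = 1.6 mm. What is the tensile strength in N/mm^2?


Cross-sectional area = 11 x 1.6 = 17.6 mm^2
Tensile strength = 214 / 17.6 = 12.16 N/mm^2


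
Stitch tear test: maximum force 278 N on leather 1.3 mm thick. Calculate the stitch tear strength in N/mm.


Stitch tear strength = force / thickness
STS = 278 / 1.3 = 213.8 N/mm


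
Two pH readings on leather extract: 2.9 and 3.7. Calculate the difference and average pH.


Difference = 0.8
Average pH = 3.30

Difference = |2.9 - 3.7| = 0.8
Average = (2.9 + 3.7) / 2 = 3.30


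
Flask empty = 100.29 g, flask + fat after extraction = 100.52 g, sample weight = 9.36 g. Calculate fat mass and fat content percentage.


Fat mass = 100.52 - 100.29 = 0.23 g
Fat% = 0.23 / 9.36 x 100 = 2.5%


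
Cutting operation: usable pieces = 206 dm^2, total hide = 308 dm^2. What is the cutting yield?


66.9%

Yield = usable / total x 100
Yield = 206 / 308 x 100 = 66.9%


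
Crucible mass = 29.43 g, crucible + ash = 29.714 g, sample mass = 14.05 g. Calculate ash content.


Ash mass = 29.714 - 29.43 = 0.284 g
Ash% = 0.284 / 14.05 x 100 = 2.02%


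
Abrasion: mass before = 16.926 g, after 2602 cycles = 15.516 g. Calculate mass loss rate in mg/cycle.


Mass loss = 16.926 - 15.516 = 1.410 g
Rate = 1.410 / 2602 x 1000 = 0.542 mg/cycle


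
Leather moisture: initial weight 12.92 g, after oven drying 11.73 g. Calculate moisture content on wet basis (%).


Moisture = 12.92 - 11.73 = 1.19 g
MC = 1.19 / 12.92 x 100 = 9.2%


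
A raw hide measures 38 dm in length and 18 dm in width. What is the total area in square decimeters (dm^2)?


Area = length x width
Area = 38 x 18 = 684 dm^2


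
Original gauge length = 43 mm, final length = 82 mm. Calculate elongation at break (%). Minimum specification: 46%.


Elongation = 90.7%
Meets spec: Yes


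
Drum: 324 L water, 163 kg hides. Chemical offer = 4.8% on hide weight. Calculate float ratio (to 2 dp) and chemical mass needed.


Float ratio = 1.99
Chemical needed = 7.824 kg


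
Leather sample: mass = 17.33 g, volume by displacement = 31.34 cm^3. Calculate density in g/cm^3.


0.553 g/cm^3

Density = mass / volume
Density = 17.33 / 31.34 = 0.553 g/cm^3


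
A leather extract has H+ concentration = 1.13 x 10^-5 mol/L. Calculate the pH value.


pH = 4.95


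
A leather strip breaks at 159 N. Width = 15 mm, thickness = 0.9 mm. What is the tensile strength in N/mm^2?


Cross-sectional area = 15 x 0.9 = 13.5 mm^2
Tensile strength = 159 / 13.5 = 11.78 N/mm^2


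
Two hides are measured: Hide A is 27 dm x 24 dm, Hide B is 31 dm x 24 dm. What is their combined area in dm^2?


1392 dm^2

Hide A area = 27 x 24 = 648 dm^2
Hide B area = 31 x 24 = 744 dm^2
Total = 648 + 744 = 1392 dm^2


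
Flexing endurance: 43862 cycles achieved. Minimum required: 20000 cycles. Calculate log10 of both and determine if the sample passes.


Achieved: log10 = 4.64
Required: log10 = 4.30
Passes: Yes

log10(43862) = 4.64
log10(20000) = 4.30
Passes: Yes


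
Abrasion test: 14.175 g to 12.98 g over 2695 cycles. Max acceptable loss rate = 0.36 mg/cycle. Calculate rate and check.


Loss = 14.175 - 12.98 = 1.195 g
Rate = 1.195 g / 2695 cycles x 1000 = 0.443 mg/cycle
Max = 0.36 mg/cycle
Passes: No


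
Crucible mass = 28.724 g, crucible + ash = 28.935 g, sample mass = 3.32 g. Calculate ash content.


Ash mass = 0.211 g
Ash content = 6.36%

Ash mass = 28.935 - 28.724 = 0.211 g
Ash% = 0.211 / 3.32 x 100 = 6.36%


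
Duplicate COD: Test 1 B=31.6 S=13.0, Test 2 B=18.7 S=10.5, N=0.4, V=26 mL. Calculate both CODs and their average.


COD1 = (31.6 - 13.0) x 0.4 x 8000 / 26 = 2289.2 mg/L
COD2 = (18.7 - 10.5) x 0.4 x 8000 / 26 = 1009.2 mg/L
Average = (2289.2 + 1009.2) / 2 = 1649.2 mg/L


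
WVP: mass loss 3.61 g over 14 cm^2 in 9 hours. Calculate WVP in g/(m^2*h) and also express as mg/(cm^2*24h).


WVP = 3.61 / (14 x 9) x 10000 = 286.51 g/(m^2*h)
Mass loss in mg = 3.61 x 1000 = 3610 mg
Per cm^2 per 24h in mg: 3610 x 24 / (14 x 9) = 86640 / 126 = 687.62 mg/(cm^2*24h)


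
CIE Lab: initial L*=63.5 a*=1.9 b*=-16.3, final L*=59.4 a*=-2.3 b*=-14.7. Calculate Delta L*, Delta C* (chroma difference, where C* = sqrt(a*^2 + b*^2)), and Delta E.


Delta L* = -4.1
Delta C* = -1.53
Delta E = 6.08


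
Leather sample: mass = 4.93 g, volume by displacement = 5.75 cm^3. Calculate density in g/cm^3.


0.857 g/cm^3

Density = mass / volume
Density = 4.93 / 5.75 = 0.857 g/cm^3


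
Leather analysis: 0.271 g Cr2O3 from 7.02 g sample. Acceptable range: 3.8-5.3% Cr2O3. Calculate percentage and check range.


Cr2O3% = 0.271 / 7.02 x 100 = 3.86%
Acceptable range: 3.8 to 5.3%
Within range: Yes


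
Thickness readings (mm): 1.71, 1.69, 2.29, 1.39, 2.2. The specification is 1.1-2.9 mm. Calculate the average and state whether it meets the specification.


Average = 1.86 mm
Within specification: Yes


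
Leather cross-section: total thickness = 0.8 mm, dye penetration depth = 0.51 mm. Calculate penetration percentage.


63.8%


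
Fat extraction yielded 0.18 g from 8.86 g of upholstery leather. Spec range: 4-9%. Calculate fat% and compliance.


Fat content = 2.0%
Compliant: No

Fat% = 0.18 / 8.86 x 100 = 2.0%
Spec range: 4-9%
Compliant: No


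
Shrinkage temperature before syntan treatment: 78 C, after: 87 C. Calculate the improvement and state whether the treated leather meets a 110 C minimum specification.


Improvement = 9 C
Meets 110 C spec: No

Improvement = 87 - 78 = 9 C
Spec check: 87 C >= 110 C? No


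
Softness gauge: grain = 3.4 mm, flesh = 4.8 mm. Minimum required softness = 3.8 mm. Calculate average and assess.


Average = (3.4 + 4.8) / 2 = 4.10 mm
Minimum = 3.8 mm
Meets requirement: Yes


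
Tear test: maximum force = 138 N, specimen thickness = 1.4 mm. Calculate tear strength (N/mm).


Tear strength = force / thickness
Tear = 138 / 1.4 = 98.6 N/mm


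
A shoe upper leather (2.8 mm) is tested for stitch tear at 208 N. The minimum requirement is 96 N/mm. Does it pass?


STS = 208 / 2.8 = 74.3 N/mm
Minimum required: 96 N/mm
Passes: No


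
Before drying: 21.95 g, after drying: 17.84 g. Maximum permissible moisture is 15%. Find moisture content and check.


MC = (21.95 - 17.84) / 21.95 x 100 = 18.7%
Maximum: 15%
Acceptable: No


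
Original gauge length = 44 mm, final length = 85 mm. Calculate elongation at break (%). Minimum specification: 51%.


Elongation = 93.2%
Meets spec: Yes

Extension = 85 - 44 = 41 mm
Elongation = 41 / 44 x 100 = 93.2%
Minimum required: 51%
Meets specification: Yes


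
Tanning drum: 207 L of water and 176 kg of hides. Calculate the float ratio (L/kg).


Float ratio = water / hide weight
Ratio = 207 / 176 = 1.2


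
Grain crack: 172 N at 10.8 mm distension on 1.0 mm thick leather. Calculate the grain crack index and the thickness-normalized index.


Crack index = 172 / 10.8 = 15.9 N/mm
Normalized = 15.9 / 1.0 = 15.9 N/mm per mm


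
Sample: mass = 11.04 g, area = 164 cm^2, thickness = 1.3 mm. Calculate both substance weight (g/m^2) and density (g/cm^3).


Substance weight = 673.2 g/m^2
Density = 0.518 g/cm^3

SW = 11.04 / 164 x 10000 = 673.2 g/m^2
Volume = 164 x 1.3 / 10 = 21.32 cm^3
Density = 11.04 / 21.32 = 0.518 g/cm^3


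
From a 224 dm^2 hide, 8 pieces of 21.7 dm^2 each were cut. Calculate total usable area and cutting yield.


Total usable = 8 x 21.7 = 173.6 dm^2
Yield = 173.6 / 224 x 100 = 77.5%


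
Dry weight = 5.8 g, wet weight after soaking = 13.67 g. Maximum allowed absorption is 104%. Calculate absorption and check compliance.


Absorption = 135.7%
Compliant: No

WA = (13.67 - 5.8) / 5.8 x 100 = 135.7%
Maximum allowed: 104%
Compliant: No


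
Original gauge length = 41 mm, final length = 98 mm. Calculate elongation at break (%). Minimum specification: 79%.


Elongation = 139.0%
Meets spec: Yes


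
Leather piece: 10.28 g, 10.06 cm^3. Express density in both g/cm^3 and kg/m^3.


Density = 10.28 / 10.06 = 1.022 g/cm^3
Convert: 1.022 x 1000 = 1022 kg/m^3


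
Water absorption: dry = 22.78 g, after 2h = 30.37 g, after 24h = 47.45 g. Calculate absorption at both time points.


WA (2h) = (30.37 - 22.78) / 22.78 x 100 = 33.3%
WA (24h) = (47.45 - 22.78) / 22.78 x 100 = 108.3%


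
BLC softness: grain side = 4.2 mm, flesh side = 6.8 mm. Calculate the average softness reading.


Average = (4.2 + 6.8) / 2
Average = 5.50 mm


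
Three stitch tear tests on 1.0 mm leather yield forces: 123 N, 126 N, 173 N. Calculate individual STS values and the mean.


STS1 = 123 / 1.0 = 123.0 N/mm
STS2 = 126 / 1.0 = 126.0 N/mm
STS3 = 173 / 1.0 = 173.0 N/mm
Mean = (123.0 + 126.0 + 173.0) / 3 = 140.7 N/mm


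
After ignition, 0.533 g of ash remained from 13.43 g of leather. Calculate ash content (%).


3.97%


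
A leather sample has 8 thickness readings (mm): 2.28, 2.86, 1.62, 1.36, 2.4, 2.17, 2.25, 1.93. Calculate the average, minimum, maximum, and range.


Average = 2.11 mm
Min = 1.36 mm
Max = 2.86 mm
Range = 1.50 mm

Sum = 16.87
Average = 16.87 / 8 = 2.11 mm
Minimum = 1.36 mm
Maximum = 2.86 mm
Range = 2.86 - 1.36 = 1.50 mm


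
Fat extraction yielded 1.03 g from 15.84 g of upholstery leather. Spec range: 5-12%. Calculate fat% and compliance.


Fat% = 1.03 / 15.84 x 100 = 6.5%
Spec range: 5-12%
Compliant: Yes


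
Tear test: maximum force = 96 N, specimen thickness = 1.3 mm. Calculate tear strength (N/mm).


Tear strength = force / thickness
Tear = 96 / 1.3 = 73.8 N/mm


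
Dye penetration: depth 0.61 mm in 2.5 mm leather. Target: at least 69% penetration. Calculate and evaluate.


Penetration = 0.61 / 2.5 x 100 = 24.4%
Target: 69%
Meets target: No


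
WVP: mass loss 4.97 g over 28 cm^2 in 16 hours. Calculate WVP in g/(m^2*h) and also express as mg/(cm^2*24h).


WVP = 110.94 g/(m^2*h)
Daily rate = 266.25 mg/(cm^2*24h)

WVP = 4.97 / (28 x 16) x 10000 = 110.94 g/(m^2*h)
Mass loss in mg = 4.97 x 1000 = 4970 mg
Per cm^2 per 24h in mg: 4970 x 24 / (28 x 16) = 119280 / 448 = 266.25 mg/(cm^2*24h)


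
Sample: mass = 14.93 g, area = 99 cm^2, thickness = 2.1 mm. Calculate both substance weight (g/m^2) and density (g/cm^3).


Substance weight = 1508.1 g/m^2
Density = 0.718 g/cm^3


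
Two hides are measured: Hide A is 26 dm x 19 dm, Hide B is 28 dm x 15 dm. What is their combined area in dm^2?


914 dm^2

Hide A area = 26 x 19 = 494 dm^2
Hide B area = 28 x 15 = 420 dm^2
Total = 494 + 420 = 914 dm^2


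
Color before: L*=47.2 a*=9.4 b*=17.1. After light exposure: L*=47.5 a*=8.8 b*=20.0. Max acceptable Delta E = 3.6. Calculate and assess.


Delta E = 2.98
Passes: Yes

dL = 0.3, da = -0.6, db = 2.9
dE = sqrt((0.3)^2 + (-0.6)^2 + (2.9)^2) = 2.98
Max = 3.6
Passes: Yes


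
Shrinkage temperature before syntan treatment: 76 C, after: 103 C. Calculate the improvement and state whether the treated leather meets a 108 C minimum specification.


Improvement = 103 - 76 = 27 C
Spec check: 103 C >= 108 C? No


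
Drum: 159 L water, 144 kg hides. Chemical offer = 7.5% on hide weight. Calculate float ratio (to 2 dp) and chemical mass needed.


Float ratio = 159 / 144 = 1.10
Chemical = 144 x 7.5 / 100 = 10.8 kg


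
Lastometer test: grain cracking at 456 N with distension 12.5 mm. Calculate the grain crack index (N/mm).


Grain crack index = force / distension
Index = 456 / 12.5 = 36.5 N/mm


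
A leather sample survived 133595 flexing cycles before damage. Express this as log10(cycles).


log10(133595) = 5.13


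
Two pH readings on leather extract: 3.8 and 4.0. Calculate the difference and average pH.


Difference = 0.2
Average pH = 3.90

Difference = |3.8 - 4.0| = 0.2
Average = (3.8 + 4.0) / 2 = 3.90


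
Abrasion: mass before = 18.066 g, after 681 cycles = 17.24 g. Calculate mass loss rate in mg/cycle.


Mass loss = 18.066 - 17.24 = 0.826 g
Rate = 0.826 / 681 x 1000 = 1.213 mg/cycle


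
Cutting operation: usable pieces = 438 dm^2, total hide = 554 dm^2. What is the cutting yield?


79.1%

Yield = usable / total x 100
Yield = 438 / 554 x 100 = 79.1%


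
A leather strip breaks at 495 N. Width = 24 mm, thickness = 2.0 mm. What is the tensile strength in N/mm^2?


10.31 N/mm^2

Cross-sectional area = 24 x 2.0 = 48.0 mm^2
Tensile strength = 495 / 48.0 = 10.31 N/mm^2


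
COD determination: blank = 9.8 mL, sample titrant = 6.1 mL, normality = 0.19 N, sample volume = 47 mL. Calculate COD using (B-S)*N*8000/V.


COD = (9.8 - 6.1) x 0.19 x 8000 / 47
COD = 3.7 x 0.19 x 8000 / 47
COD = 119.7 mg/L


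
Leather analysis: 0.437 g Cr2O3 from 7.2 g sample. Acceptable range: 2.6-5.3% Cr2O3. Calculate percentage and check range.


Cr2O3% = 0.437 / 7.2 x 100 = 6.07%
Acceptable range: 2.6 to 5.3%
Within range: No


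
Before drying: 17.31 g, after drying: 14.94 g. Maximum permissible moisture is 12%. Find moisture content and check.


Moisture content = 13.7%
Acceptable: No


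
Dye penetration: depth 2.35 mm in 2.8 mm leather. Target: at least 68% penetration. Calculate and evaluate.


Penetration = 2.35 / 2.8 x 100 = 83.9%
Target: 68%
Meets target: Yes


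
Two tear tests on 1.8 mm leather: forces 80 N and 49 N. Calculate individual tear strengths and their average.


Tear 1 = 80 / 1.8 = 44.4 N/mm
Tear 2 = 49 / 1.8 = 27.2 N/mm
Average = (44.4 + 27.2) / 2 = 35.8 N/mm


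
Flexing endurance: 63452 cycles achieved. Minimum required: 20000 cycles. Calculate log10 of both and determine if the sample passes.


log10(63452) = 4.80
log10(20000) = 4.30
Passes: Yes


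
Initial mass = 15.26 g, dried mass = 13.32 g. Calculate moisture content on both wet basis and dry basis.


Moisture lost = 15.26 - 13.32 = 1.94 g
Wet basis MC = 1.94 / 15.26 x 100 = 12.7%
Dry basis MC = 1.94 / 13.32 x 100 = 14.6%


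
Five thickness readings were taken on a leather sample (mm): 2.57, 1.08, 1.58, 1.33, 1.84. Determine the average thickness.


Sum = 2.57 + 1.08 + 1.58 + 1.33 + 1.84 = 8.40
Average = 8.40 / 5 = 1.68 mm


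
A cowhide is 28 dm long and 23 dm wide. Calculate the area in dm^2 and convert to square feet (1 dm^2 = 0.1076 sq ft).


Area = 28 x 23 = 644 dm^2
Conversion: 644 x 0.1076 = 69.29 sq ft


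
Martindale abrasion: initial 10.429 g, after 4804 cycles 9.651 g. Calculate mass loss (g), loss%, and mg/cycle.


Loss = 10.429 - 9.651 = 0.778 g
Loss% = 0.778 / 10.429 x 100 = 7.46%
Rate = 0.778 / 4804 x 1000 = 0.162 mg/cycle


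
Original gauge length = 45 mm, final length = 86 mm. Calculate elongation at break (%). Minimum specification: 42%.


Extension = 86 - 45 = 41 mm
Elongation = 41 / 45 x 100 = 91.1%
Minimum required: 42%
Meets specification: Yes


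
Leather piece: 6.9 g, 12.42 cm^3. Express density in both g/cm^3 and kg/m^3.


0.556 g/cm^3
556 kg/m^3

Density = 6.9 / 12.42 = 0.556 g/cm^3
Convert: 0.556 x 1000 = 556 kg/m^3


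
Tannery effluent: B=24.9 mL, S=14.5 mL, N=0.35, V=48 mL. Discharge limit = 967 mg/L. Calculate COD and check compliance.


COD = 606.7 mg/L
Compliant: Yes

COD = (24.9 - 14.5) x 0.35 x 8000 / 48 = 606.7 mg/L
Limit: 967 mg/L
Compliant: Yes


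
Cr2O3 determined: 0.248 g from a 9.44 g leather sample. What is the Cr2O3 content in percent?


2.63%


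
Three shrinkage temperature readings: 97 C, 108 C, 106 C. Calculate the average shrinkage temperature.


Average = (97 + 108 + 106) / 3
Average = 311 / 3 = 103.7 C


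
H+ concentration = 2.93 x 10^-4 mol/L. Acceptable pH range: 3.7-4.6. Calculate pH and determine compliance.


pH = 3.53
Compliant: No

pH = -log10(2.93 x 10^-4) = 3.53
Range: 3.7 to 4.6
Compliant: No


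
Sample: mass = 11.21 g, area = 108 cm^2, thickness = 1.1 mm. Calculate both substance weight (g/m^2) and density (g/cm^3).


Substance weight = 1038.0 g/m^2
Density = 0.944 g/cm^3

SW = 11.21 / 108 x 10000 = 1038.0 g/m^2
Volume = 108 x 1.1 / 10 = 11.88 cm^3
Density = 11.21 / 11.88 = 0.944 g/cm^3


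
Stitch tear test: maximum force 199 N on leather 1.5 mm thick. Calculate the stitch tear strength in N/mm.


132.7 N/mm


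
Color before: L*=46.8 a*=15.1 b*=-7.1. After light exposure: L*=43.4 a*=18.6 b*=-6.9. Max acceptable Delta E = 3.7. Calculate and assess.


Delta E = 4.88
Passes: No


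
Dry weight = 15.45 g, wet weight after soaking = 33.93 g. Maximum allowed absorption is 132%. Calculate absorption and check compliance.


WA = (33.93 - 15.45) / 15.45 x 100 = 119.6%
Maximum allowed: 132%
Compliant: Yes


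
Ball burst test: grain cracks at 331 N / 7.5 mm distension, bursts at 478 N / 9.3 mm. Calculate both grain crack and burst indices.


Crack index = 331 / 7.5 = 44.1 N/mm
Burst index = 478 / 9.3 = 51.4 N/mm


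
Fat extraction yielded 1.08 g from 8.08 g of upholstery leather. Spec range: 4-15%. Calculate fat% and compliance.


Fat% = 1.08 / 8.08 x 100 = 13.4%
Spec range: 4-15%
Compliant: Yes


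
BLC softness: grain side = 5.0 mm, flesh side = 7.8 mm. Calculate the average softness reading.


Average = (5.0 + 7.8) / 2
Average = 6.40 mm


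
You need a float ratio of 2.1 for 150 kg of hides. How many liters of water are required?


315.0 L

Water = hide weight x target ratio
Water = 150 x 2.1 = 315.0 L


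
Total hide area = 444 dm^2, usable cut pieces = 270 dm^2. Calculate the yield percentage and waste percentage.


Yield = 270 / 444 x 100 = 60.8%
Waste = 444 - 270 = 174 dm^2
Waste% = 100 - 60.8 = 39.2%


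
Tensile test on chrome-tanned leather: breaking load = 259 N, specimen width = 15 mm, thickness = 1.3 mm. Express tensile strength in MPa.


Cross-section = 15 x 1.3 = 19.5 mm^2
TS = 259 / 19.5 = 13.28 MPa
(1 N/mm^2 = 1 MPa)


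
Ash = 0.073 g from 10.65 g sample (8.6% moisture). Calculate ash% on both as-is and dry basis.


As-is ash = 0.69%
Dry-basis ash = 0.75%

As-is ash% = 0.073 / 10.65 x 100 = 0.69%
Dry mass = 10.65 x (100 - 8.6) / 100 = 9.7341 g
Dry-basis ash% = 0.073 / 9.7341 x 100 = 0.75%


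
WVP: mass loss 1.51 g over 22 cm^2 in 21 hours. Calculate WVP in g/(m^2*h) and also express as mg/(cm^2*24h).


WVP = 32.68 g/(m^2*h)
Daily rate = 78.44 mg/(cm^2*24h)

WVP = 1.51 / (22 x 21) x 10000 = 32.68 g/(m^2*h)
Mass loss in mg = 1.51 x 1000 = 1510 mg
Per cm^2 per 24h in mg: 1510 x 24 / (22 x 21) = 36240 / 462 = 78.44 mg/(cm^2*24h)


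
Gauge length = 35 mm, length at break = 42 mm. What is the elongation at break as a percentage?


Extension = 42 - 35 = 7 mm
Elongation = 7 / 35 x 100 = 20.0%


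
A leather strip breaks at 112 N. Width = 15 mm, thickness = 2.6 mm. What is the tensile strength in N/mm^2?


2.87 N/mm^2


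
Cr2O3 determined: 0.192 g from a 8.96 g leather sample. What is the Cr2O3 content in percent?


Cr2O3% = 0.192 / 8.96 x 100
Cr2O3% = 2.14%


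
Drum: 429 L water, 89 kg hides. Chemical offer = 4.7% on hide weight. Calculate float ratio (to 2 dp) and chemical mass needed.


Float ratio = 429 / 89 = 4.82
Chemical = 89 x 4.7 / 100 = 4.183 kg


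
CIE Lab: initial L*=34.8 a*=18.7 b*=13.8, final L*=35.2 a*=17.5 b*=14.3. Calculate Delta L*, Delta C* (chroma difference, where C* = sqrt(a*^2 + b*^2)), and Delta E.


Delta L* = 35.2 - 34.8 = 0.4
C1* = sqrt((18.7)^2 + (13.8)^2) = 23.241
C2* = sqrt((17.5)^2 + (14.3)^2) = 22.600
Delta C* = 22.600 - 23.241 = -0.64
Delta E = sqrt((0.4)^2 + (-1.2)^2 + (0.5)^2) = 1.36


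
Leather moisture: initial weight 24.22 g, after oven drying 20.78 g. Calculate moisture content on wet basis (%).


Moisture = 24.22 - 20.78 = 3.44 g
MC = 3.44 / 24.22 x 100 = 14.2%


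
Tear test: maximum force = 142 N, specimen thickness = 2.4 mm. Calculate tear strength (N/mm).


59.2 N/mm

Tear strength = force / thickness
Tear = 142 / 2.4 = 59.2 N/mm


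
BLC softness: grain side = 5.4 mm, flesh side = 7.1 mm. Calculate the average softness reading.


Average = (5.4 + 7.1) / 2
Average = 6.25 mm


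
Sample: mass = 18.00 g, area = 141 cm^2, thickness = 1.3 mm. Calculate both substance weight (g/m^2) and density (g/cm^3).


Substance weight = 1276.6 g/m^2
Density = 0.982 g/cm^3


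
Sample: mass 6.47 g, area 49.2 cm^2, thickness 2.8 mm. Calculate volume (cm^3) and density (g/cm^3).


Thickness in cm = 2.8 / 10 = 0.28 cm
Volume = 49.2 x 0.28 = 13.776 cm^3
Density = 6.47 / 13.776 = 0.470 g/cm^3


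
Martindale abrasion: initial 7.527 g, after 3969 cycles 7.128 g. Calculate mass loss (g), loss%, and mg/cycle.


Loss = 7.527 - 7.128 = 0.399 g
Loss% = 0.399 / 7.527 x 100 = 5.30%
Rate = 0.399 / 3969 x 1000 = 0.101 mg/cycle


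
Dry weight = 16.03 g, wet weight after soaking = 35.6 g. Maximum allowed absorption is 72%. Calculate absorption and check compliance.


Absorption = 122.1%
Compliant: No

WA = (35.6 - 16.03) / 16.03 x 100 = 122.1%
Maximum allowed: 72%
Compliant: No


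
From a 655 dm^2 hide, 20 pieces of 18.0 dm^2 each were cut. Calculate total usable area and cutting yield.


Total usable = 20 x 18.0 = 360.0 dm^2
Yield = 360.0 / 655 x 100 = 55.0%


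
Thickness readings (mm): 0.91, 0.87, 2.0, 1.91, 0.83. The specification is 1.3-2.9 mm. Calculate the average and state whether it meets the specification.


Average = 1.30 mm
Within specification: Yes

Sum = 6.52
Average = 6.52 / 5 = 1.30 mm
Specification range: 1.3 to 2.9 mm
Within spec: Yes


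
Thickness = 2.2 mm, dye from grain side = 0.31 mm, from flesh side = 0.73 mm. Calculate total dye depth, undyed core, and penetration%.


Total dyed = 1.04 mm
Undyed core = 1.16 mm
Penetration = 47.3%

Total dyed = 0.31 + 0.73 = 1.04 mm
Undyed core = 2.2 - 1.04 = 1.16 mm
Penetration = 1.04 / 2.2 x 100 = 47.3%


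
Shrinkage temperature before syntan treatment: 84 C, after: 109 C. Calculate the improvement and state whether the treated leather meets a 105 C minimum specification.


Improvement = 109 - 84 = 25 C
Spec check: 109 C >= 105 C? Yes


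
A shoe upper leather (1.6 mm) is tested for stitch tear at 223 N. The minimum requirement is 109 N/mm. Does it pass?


STS = 139.4 N/mm
Passes: Yes


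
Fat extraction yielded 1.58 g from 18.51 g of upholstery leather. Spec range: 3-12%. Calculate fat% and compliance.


Fat% = 1.58 / 18.51 x 100 = 8.5%
Spec range: 3-12%
Compliant: Yes


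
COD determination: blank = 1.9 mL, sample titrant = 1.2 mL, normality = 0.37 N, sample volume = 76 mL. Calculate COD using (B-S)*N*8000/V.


27.3 mg/L


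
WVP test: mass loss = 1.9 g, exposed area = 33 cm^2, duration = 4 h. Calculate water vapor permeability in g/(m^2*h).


143.94 g/(m^2*h)


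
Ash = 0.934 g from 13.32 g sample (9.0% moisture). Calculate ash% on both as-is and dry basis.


As-is ash% = 0.934 / 13.32 x 100 = 7.01%
Dry mass = 13.32 x (100 - 9.0) / 100 = 12.1212 g
Dry-basis ash% = 0.934 / 12.1212 x 100 = 7.71%


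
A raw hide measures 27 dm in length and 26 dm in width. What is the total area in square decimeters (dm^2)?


Area = length x width
Area = 27 x 26 = 702 dm^2


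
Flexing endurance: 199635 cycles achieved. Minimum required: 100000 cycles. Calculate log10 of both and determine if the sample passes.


Achieved: log10 = 5.30
Required: log10 = 5.00
Passes: Yes
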